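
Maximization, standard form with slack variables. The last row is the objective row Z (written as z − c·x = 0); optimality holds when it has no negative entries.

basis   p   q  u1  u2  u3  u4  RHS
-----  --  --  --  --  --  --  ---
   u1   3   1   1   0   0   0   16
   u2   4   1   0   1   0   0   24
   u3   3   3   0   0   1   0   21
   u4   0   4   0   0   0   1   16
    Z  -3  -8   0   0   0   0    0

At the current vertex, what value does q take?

0

q is not in the basis, so in the current basic feasible solution q = 0.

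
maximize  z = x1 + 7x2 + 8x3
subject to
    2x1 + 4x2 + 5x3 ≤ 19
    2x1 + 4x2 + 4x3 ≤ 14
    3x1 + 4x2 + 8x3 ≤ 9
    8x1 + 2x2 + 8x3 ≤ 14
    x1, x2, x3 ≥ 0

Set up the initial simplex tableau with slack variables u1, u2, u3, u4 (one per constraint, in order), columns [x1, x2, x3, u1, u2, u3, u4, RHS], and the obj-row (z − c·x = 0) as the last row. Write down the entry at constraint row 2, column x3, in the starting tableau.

4

Constraint 2 has coefficient 4 on x3.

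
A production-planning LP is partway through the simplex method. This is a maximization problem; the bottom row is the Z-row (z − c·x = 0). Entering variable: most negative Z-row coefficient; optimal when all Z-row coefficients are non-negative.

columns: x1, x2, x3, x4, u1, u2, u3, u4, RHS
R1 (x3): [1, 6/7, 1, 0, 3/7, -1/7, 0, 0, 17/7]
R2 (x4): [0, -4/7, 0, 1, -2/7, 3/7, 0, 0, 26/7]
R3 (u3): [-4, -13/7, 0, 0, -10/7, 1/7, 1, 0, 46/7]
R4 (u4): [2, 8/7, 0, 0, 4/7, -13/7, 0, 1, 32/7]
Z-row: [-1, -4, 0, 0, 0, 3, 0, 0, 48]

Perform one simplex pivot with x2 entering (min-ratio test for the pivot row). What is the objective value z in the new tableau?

Ratio test on column x2 — row 1: (17/7)/(6/7) = 17/6; row 2: entry -4/7 ≤ 0; row 3: entry -13/7 ≤ 0; row 4: (32/7)/(8/7) = 4. Minimum is 17/6 at row 1 (x3 leaves); pivot element 6/7.
Pivot on row 1; the Z-row RHS becomes 48 − (-4)·(17/6) = 178/3.

178/3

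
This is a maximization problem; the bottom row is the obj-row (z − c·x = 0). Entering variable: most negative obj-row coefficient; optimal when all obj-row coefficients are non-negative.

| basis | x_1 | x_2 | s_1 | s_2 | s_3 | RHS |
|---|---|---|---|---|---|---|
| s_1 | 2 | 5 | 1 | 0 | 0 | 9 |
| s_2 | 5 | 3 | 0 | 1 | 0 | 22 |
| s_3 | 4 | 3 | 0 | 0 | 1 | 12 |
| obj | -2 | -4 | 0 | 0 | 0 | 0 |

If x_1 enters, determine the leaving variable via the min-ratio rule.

s_3

Column x_1 entries and ratios — s_1: 9/2 = 9/2; s_2: 22/5 = 22/5; s_3: 12/4 = 3.
Smallest ratio is 3 in the row of s_3, so s_3 leaves.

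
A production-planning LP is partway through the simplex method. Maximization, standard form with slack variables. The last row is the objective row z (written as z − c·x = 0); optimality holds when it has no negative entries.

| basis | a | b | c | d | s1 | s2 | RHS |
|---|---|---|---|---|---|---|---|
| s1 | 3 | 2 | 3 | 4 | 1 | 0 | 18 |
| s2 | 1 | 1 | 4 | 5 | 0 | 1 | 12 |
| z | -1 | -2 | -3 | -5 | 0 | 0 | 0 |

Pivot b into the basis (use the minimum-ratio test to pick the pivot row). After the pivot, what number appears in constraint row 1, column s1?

Ratio test on column b — row 1: 18/2 = 9; row 2: 12/1 = 12. Minimum is 9 at row 1 (s1 leaves); pivot element 2.
Divide row 1 by 2; eliminate column b from the other rows.
In the new row 1, the s1 entry is the old entry divided by the pivot: 1/2 = 1/2.

1/2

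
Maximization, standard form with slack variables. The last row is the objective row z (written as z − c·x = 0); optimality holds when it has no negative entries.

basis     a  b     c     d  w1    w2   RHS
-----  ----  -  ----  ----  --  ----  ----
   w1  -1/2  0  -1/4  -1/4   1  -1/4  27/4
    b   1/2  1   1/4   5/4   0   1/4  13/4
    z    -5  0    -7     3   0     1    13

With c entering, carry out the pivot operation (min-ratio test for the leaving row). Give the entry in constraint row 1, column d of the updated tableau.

Ratio test on column c — row 1: entry -1/4 ≤ 0; row 2: (13/4)/(1/4) = 13. Minimum is 13 at row 2 (b leaves); pivot element 1/4.
Divide row 2 by 1/4; eliminate column c from the other rows.
Row 1 update in column d: -1/4 − (-1/4)·5 = 1.

1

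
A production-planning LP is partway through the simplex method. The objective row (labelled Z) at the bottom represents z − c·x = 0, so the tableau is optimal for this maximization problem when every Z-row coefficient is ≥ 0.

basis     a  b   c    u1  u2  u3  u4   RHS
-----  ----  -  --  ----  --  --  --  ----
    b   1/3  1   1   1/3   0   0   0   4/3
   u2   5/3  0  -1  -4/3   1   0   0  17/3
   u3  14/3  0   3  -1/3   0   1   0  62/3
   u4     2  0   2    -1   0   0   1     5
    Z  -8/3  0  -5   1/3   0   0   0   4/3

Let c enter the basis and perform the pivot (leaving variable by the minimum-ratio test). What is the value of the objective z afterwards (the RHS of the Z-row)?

Ratio test on column c — row 1: (4/3)/1 = 4/3; row 2: entry -1 ≤ 0; row 3: (62/3)/3 = 62/9; row 4: 5/2 = 5/2. Minimum is 4/3 at row 1 (b leaves); pivot element 1.
Pivot on row 1; the Z-row RHS becomes 4/3 − (-5)·(4/3) = 8.

8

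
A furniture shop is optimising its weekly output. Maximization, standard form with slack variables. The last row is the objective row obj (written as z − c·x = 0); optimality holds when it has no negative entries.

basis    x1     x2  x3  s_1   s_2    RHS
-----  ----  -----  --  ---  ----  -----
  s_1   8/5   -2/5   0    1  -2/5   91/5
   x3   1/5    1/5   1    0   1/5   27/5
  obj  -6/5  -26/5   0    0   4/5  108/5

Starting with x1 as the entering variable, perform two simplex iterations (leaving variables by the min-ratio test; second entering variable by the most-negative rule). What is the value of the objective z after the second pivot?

104

Ratio test on column x1 — row 1: (91/5)/(8/5) = 91/8; row 2: (27/5)/(1/5) = 27. Minimum is 91/8 at row 1 (s_1 leaves); pivot element 8/5.
Pivot on row 1; the obj-row RHS becomes 108/5 − (-6/5)·(91/8) = 141/4.
Next entering variable (most negative obj-row entry -11/2): x2.
Ratio test on column x2 — row 1: entry -1/4 ≤ 0; row 2: (25/8)/(1/4) = 25/2. Minimum is 25/2 at row 2 (x3 leaves); pivot element 1/4.
After the second pivot the obj-row RHS is 141/4 − (-11/2)·(25/2) = 104.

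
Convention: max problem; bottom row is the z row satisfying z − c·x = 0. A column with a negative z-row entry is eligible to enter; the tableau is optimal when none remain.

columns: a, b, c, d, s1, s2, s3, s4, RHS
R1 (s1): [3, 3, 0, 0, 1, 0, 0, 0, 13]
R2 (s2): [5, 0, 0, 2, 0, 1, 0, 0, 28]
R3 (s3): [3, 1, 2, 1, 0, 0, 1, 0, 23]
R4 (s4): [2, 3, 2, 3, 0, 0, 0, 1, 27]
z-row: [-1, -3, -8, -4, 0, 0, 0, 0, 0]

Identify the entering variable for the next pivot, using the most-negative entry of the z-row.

c

Negative z-row entries: a: -1, b: -3, c: -8, d: -4.
The most negative is -8 in column c, so c enters.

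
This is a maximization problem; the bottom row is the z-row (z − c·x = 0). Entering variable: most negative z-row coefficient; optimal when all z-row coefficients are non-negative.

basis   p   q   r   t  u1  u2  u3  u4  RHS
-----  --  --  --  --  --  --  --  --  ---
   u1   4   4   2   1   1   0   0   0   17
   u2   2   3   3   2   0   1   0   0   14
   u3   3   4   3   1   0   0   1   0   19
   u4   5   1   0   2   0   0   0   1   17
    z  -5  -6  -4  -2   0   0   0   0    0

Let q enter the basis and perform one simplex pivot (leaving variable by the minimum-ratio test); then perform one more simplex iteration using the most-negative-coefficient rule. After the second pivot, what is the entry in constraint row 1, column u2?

-1/3

Ratio test on column q — row 1: 17/4 = 17/4; row 2: 14/3 = 14/3; row 3: 19/4 = 19/4; row 4: 17/1 = 17. Minimum is 17/4 at row 1 (u1 leaves); pivot element 4.
Divide row 1 by 4; eliminate column q from the other rows.
Second iteration: most negative z-row entry is -1 in column r, so r enters.
Ratio test on column r — row 1: (17/4)/(1/2) = 17/2; row 2: (5/4)/(3/2) = 5/6; row 3: 2/1 = 2; row 4: entry -1/2 ≤ 0. Minimum is 5/6 at row 2 (u2 leaves); pivot element 3/2.
Divide row 2 by 3/2; eliminate column r from the other rows.
After both pivots, the entry at constraint row 1, column u2 is -1/3.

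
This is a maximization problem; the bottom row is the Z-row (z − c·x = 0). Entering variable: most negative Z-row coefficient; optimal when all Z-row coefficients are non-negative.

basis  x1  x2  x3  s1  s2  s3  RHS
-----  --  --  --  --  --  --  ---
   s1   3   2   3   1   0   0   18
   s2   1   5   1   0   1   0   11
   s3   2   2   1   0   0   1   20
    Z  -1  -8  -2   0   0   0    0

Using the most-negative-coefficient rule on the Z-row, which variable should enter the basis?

x2

Negative Z-row entries: x1: -1, x2: -8, x3: -2.
The most negative is -8 in column x2, so x2 enters.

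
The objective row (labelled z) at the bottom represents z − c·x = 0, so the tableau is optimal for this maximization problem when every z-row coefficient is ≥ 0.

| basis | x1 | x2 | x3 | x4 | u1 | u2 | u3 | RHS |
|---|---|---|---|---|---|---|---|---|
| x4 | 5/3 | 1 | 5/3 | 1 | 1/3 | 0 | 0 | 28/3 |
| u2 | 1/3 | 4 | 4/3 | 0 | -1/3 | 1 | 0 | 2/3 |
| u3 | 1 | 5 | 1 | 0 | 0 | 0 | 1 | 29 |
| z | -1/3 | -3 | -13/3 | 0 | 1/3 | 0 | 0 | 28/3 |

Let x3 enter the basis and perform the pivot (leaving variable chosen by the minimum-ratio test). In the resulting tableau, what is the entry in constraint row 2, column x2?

Ratio test on column x3 — row 1: (28/3)/(5/3) = 28/5; row 2: (2/3)/(4/3) = 1/2; row 3: 29/1 = 29. Minimum is 1/2 at row 2 (u2 leaves); pivot element 4/3.
Divide row 2 by 4/3; eliminate column x3 from the other rows.
In the new row 2, the x2 entry is the old entry divided by the pivot: 4/(4/3) = 3.

3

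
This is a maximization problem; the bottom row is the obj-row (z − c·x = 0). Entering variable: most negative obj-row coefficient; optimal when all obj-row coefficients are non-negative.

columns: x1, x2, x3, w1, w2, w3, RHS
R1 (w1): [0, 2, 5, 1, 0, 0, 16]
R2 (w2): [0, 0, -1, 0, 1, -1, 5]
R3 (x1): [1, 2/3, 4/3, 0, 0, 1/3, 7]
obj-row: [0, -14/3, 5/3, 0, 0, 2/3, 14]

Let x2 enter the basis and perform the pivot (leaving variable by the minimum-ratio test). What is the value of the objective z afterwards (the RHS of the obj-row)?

154/3

Ratio test on column x2 — row 1: 16/2 = 8; row 2: entry 0 ≤ 0; row 3: 7/(2/3) = 21/2. Minimum is 8 at row 1 (w1 leaves); pivot element 2.
Pivot on row 1; the obj-row RHS becomes 14 − (-14/3)·8 = 154/3.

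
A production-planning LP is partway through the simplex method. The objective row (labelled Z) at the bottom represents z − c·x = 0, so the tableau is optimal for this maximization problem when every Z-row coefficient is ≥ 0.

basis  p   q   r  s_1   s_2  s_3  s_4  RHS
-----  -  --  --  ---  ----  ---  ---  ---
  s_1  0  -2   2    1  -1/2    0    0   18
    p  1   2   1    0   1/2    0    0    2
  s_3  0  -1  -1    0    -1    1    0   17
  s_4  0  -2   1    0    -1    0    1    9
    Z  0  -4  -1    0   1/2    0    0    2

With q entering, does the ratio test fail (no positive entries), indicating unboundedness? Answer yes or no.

Column q has positive entries in row(s) 2, so the ratio test bounds it — not unbounded.

no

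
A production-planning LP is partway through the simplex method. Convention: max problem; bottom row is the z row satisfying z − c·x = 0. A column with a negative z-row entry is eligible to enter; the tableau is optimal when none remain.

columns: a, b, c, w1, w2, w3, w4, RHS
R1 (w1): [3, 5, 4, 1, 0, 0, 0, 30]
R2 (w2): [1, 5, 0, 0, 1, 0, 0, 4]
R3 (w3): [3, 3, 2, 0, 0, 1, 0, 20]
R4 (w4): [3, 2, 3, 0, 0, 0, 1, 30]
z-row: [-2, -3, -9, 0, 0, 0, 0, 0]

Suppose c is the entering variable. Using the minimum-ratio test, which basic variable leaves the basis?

Column c entries and ratios — w1: 30/4 = 15/2; w2: 0 ≤ 0, skip; w3: 20/2 = 10; w4: 30/3 = 10.
Smallest ratio is 15/2 in the row of w1, so w1 leaves.

w1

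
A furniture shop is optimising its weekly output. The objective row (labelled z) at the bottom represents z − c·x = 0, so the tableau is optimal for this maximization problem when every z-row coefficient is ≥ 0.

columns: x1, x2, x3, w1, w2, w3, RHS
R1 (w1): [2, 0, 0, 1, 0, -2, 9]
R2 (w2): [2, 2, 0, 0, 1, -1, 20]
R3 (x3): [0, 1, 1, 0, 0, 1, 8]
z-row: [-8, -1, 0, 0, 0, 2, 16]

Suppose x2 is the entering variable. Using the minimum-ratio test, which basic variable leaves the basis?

x3

Column x2 entries and ratios — w1: 0 ≤ 0, skip; w2: 20/2 = 10; x3: 8/1 = 8.
Smallest ratio is 8 in the row of x3, so x3 leaves.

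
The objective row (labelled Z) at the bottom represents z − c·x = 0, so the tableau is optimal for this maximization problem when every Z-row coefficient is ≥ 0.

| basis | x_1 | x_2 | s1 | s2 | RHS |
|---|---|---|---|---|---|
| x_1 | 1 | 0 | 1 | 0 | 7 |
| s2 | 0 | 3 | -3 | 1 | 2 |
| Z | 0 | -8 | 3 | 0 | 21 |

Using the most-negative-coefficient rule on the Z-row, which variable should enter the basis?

x_2

Negative Z-row entries: x_2: -8.
The most negative is -8 in column x_2, so x_2 enters.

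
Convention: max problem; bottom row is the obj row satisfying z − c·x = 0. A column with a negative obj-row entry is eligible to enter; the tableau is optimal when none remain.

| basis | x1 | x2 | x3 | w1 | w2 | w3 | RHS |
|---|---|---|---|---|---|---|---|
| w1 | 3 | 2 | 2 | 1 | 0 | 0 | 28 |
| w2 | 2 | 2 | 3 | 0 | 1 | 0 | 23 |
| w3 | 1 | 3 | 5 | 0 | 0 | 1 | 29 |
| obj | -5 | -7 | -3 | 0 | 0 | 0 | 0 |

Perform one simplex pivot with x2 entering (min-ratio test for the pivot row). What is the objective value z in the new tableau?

Ratio test on column x2 — row 1: 28/2 = 14; row 2: 23/2 = 23/2; row 3: 29/3 = 29/3. Minimum is 29/3 at row 3 (w3 leaves); pivot element 3.
Pivot on row 3; the obj-row RHS becomes 0 − (-7)·(29/3) = 203/3.

203/3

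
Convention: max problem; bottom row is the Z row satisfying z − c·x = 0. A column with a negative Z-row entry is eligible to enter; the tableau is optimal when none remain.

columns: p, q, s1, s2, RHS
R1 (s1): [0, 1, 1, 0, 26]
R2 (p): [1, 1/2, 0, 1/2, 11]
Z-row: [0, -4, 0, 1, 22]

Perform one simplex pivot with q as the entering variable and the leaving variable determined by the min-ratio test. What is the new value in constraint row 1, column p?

Ratio test on column q — row 1: 26/1 = 26; row 2: 11/(1/2) = 22. Minimum is 22 at row 2 (p leaves); pivot element 1/2.
Divide row 2 by 1/2; eliminate column q from the other rows.
Row 1 update in column p: 0 − 1·2 = -2.

-2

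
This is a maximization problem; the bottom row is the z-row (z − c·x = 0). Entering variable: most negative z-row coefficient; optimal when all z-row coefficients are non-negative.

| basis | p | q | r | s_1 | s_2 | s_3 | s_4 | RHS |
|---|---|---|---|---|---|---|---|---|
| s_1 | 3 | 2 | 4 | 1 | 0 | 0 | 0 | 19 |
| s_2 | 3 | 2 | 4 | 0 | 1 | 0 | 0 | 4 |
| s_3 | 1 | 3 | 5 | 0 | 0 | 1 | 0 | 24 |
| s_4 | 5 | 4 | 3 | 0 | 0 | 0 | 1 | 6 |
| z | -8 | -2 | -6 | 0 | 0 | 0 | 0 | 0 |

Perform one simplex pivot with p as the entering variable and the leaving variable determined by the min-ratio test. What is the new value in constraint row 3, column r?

Ratio test on column p — row 1: 19/3 = 19/3; row 2: 4/3 = 4/3; row 3: 24/1 = 24; row 4: 6/5 = 6/5. Minimum is 6/5 at row 4 (s_4 leaves); pivot element 5.
Divide row 4 by 5; eliminate column p from the other rows.
Row 3 update in column r: 5 − 1·(3/5) = 22/5.

22/5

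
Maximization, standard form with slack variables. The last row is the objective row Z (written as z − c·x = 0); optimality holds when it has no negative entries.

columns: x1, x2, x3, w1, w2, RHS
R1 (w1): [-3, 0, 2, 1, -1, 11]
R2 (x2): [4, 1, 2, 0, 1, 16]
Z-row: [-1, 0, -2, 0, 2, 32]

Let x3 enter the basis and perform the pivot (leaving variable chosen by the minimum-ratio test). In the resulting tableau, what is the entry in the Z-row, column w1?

Ratio test on column x3 — row 1: 11/2 = 11/2; row 2: 16/2 = 8. Minimum is 11/2 at row 1 (w1 leaves); pivot element 2.
Divide row 1 by 2; eliminate column x3 from the other rows.
Z-row update in column w1: 0 − (-2)·(1/2) = 1.

1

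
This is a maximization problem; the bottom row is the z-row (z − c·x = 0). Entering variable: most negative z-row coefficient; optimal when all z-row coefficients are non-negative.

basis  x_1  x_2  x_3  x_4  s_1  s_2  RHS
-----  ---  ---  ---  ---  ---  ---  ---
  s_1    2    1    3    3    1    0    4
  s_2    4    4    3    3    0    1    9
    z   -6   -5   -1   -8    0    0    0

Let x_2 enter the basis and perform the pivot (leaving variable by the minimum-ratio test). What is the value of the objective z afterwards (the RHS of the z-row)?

Ratio test on column x_2 — row 1: 4/1 = 4; row 2: 9/4 = 9/4. Minimum is 9/4 at row 2 (s_2 leaves); pivot element 4.
Pivot on row 2; the z-row RHS becomes 0 − (-5)·(9/4) = 45/4.

45/4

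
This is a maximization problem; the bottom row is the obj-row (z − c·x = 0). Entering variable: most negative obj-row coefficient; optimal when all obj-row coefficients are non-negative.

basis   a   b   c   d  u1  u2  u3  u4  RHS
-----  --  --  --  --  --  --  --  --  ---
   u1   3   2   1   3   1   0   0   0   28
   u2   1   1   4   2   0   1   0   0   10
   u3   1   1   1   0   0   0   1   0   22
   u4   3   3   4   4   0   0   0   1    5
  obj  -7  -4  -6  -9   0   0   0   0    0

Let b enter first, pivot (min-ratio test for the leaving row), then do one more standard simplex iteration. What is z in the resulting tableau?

45/4

Ratio test on column b — row 1: 28/2 = 14; row 2: 10/1 = 10; row 3: 22/1 = 22; row 4: 5/3 = 5/3. Minimum is 5/3 at row 4 (u4 leaves); pivot element 3.
Pivot on row 4; the obj-row RHS becomes 0 − (-4)·(5/3) = 20/3.
Next entering variable (most negative obj-row entry -11/3): d.
Ratio test on column d — row 1: (74/3)/(1/3) = 74; row 2: (25/3)/(2/3) = 25/2; row 3: entry -4/3 ≤ 0; row 4: (5/3)/(4/3) = 5/4. Minimum is 5/4 at row 4 (b leaves); pivot element 4/3.
After the second pivot the obj-row RHS is 20/3 − (-11/3)·(5/4) = 45/4.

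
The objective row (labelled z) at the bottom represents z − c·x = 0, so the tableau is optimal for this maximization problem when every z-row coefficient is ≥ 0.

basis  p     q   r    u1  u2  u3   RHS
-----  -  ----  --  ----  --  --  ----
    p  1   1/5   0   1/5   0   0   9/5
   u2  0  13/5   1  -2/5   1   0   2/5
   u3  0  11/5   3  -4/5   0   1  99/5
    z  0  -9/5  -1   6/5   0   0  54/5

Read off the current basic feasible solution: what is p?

p is basic (row 1); its value is the RHS of that row, 9/5.

9/5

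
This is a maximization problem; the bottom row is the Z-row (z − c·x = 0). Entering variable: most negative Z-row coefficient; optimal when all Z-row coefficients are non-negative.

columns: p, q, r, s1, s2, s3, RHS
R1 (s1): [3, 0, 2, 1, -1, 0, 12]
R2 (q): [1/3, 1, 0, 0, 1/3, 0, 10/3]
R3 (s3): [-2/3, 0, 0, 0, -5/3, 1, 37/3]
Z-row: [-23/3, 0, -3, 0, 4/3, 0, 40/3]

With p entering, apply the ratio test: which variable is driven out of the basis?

Column p entries and ratios — s1: 12/3 = 4; q: (10/3)/(1/3) = 10; s3: -2/3 ≤ 0, skip.
Smallest ratio is 4 in the row of s1, so s1 leaves.

s1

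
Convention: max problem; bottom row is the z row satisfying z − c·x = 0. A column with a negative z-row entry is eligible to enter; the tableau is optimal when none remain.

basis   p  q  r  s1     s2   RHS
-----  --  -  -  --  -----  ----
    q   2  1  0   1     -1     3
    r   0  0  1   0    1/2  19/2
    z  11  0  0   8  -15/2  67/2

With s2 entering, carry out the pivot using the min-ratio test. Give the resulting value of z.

Ratio test on column s2 — row 1: entry -1 ≤ 0; row 2: (19/2)/(1/2) = 19. Minimum is 19 at row 2 (r leaves); pivot element 1/2.
Pivot on row 2; the z-row RHS becomes 67/2 − (-15/2)·19 = 176.

176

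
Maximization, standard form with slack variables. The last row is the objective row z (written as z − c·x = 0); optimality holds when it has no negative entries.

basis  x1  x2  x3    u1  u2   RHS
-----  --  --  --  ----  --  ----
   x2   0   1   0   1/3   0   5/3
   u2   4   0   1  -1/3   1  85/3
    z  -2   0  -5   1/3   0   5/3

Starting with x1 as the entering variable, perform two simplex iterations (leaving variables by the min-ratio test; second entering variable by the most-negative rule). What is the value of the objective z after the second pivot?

430/3

Ratio test on column x1 — row 1: entry 0 ≤ 0; row 2: (85/3)/4 = 85/12. Minimum is 85/12 at row 2 (u2 leaves); pivot element 4.
Pivot on row 2; the z-row RHS becomes 5/3 − (-2)·(85/12) = 95/6.
Next entering variable (most negative z-row entry -9/2): x3.
Ratio test on column x3 — row 1: entry 0 ≤ 0; row 2: (85/12)/(1/4) = 85/3. Minimum is 85/3 at row 2 (x1 leaves); pivot element 1/4.
After the second pivot the z-row RHS is 95/6 − (-9/2)·(85/3) = 430/3.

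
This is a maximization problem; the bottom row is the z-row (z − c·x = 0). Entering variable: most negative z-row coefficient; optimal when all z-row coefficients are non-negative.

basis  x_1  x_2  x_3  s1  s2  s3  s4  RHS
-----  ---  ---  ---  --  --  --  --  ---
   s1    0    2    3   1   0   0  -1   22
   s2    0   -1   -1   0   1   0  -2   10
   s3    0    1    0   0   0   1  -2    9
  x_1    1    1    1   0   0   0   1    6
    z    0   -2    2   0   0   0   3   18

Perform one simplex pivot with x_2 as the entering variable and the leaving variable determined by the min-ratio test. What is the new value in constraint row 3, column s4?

Ratio test on column x_2 — row 1: 22/2 = 11; row 2: entry -1 ≤ 0; row 3: 9/1 = 9; row 4: 6/1 = 6. Minimum is 6 at row 4 (x_1 leaves); pivot element 1.
Divide row 4 by 1; eliminate column x_2 from the other rows.
Row 3 update in column s4: -2 − 1·1 = -3.

-3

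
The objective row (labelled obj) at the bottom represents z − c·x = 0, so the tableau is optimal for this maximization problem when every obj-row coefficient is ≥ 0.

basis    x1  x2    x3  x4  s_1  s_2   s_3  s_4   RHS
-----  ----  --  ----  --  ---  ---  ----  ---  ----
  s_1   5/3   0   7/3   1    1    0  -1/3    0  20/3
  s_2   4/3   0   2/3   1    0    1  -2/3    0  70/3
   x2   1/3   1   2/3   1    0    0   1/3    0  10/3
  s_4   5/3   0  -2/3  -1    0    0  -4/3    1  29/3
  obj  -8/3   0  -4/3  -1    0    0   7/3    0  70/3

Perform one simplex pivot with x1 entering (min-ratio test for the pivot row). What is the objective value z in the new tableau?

Ratio test on column x1 — row 1: (20/3)/(5/3) = 4; row 2: (70/3)/(4/3) = 35/2; row 3: (10/3)/(1/3) = 10; row 4: (29/3)/(5/3) = 29/5. Minimum is 4 at row 1 (s_1 leaves); pivot element 5/3.
Pivot on row 1; the obj-row RHS becomes 70/3 − (-8/3)·4 = 34.

34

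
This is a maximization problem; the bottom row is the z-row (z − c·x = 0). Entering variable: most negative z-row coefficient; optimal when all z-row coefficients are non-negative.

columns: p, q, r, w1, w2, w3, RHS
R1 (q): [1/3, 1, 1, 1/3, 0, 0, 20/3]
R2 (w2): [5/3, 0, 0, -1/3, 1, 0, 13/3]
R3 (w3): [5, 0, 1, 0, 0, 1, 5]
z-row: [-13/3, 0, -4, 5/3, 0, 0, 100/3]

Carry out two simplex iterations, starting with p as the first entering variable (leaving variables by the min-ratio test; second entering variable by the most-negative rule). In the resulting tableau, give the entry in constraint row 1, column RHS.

5/3

Ratio test on column p — row 1: (20/3)/(1/3) = 20; row 2: (13/3)/(5/3) = 13/5; row 3: 5/5 = 1. Minimum is 1 at row 3 (w3 leaves); pivot element 5.
Divide row 3 by 5; eliminate column p from the other rows.
Second iteration: most negative z-row entry is -47/15 in column r, so r enters.
Ratio test on column r — row 1: (19/3)/(14/15) = 95/14; row 2: entry -1/3 ≤ 0; row 3: 1/(1/5) = 5. Minimum is 5 at row 3 (p leaves); pivot element 1/5.
Divide row 3 by 1/5; eliminate column r from the other rows.
After both pivots, the entry at constraint row 1, column RHS is 5/3.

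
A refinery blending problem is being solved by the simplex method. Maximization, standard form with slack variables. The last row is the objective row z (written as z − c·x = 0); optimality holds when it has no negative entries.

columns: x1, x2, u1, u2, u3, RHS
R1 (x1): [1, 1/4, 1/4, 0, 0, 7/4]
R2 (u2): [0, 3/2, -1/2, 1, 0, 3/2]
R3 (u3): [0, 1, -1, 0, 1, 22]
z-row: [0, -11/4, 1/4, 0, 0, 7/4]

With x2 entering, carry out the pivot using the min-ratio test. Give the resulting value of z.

9/2

Ratio test on column x2 — row 1: (7/4)/(1/4) = 7; row 2: (3/2)/(3/2) = 1; row 3: 22/1 = 22. Minimum is 1 at row 2 (u2 leaves); pivot element 3/2.
Pivot on row 2; the z-row RHS becomes 7/4 − (-11/4)·1 = 9/2.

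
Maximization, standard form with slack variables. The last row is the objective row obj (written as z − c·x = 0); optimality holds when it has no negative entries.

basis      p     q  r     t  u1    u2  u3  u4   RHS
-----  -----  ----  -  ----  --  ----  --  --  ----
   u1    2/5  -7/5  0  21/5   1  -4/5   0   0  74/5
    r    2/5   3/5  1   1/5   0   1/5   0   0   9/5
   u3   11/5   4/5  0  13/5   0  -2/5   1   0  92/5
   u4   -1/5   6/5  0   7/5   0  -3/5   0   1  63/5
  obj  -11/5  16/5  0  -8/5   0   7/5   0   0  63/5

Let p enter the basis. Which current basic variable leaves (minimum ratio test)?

r

Column p entries and ratios — u1: (74/5)/(2/5) = 37; r: (9/5)/(2/5) = 9/2; u3: (92/5)/(11/5) = 92/11; u4: -1/5 ≤ 0, skip.
Smallest ratio is 9/2 in the row of r, so r leaves.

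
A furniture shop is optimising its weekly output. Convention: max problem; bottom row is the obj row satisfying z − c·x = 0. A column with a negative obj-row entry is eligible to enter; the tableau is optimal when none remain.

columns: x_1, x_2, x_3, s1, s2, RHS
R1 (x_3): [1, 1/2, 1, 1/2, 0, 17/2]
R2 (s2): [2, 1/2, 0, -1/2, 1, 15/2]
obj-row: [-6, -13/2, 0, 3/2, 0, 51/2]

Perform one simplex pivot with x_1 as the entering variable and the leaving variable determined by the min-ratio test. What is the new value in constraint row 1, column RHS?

19/4

Ratio test on column x_1 — row 1: (17/2)/1 = 17/2; row 2: (15/2)/2 = 15/4. Minimum is 15/4 at row 2 (s2 leaves); pivot element 2.
Divide row 2 by 2; eliminate column x_1 from the other rows.
Row 1 update in column RHS: 17/2 − 1·(15/4) = 19/4.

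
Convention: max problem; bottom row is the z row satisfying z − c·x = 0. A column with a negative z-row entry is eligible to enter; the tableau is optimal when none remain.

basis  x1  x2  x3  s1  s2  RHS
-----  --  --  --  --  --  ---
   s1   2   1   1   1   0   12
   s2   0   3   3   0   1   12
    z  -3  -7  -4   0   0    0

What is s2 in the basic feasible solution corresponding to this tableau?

12

s2 is basic (row 2); its value is the RHS of that row, 12.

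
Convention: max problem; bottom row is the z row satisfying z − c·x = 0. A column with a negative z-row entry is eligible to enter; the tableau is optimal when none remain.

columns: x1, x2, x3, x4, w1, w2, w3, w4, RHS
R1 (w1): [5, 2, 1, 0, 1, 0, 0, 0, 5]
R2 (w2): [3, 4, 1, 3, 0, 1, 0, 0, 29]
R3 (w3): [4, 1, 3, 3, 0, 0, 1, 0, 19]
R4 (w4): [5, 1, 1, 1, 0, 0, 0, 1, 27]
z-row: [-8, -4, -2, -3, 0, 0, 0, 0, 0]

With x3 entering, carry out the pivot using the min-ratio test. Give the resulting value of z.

10

Ratio test on column x3 — row 1: 5/1 = 5; row 2: 29/1 = 29; row 3: 19/3 = 19/3; row 4: 27/1 = 27. Minimum is 5 at row 1 (w1 leaves); pivot element 1.
Pivot on row 1; the z-row RHS becomes 0 − (-2)·5 = 10.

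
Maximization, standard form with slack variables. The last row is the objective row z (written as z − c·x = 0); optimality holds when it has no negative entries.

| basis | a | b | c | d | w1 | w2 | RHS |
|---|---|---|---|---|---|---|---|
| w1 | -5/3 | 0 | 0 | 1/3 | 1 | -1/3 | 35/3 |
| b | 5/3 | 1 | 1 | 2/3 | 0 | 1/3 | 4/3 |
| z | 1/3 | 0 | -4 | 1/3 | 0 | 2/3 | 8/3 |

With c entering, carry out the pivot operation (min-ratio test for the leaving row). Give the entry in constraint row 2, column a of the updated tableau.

5/3

Ratio test on column c — row 1: entry 0 ≤ 0; row 2: (4/3)/1 = 4/3. Minimum is 4/3 at row 2 (b leaves); pivot element 1.
Divide row 2 by 1; eliminate column c from the other rows.
In the new row 2, the a entry is the old entry divided by the pivot: (5/3)/1 = 5/3.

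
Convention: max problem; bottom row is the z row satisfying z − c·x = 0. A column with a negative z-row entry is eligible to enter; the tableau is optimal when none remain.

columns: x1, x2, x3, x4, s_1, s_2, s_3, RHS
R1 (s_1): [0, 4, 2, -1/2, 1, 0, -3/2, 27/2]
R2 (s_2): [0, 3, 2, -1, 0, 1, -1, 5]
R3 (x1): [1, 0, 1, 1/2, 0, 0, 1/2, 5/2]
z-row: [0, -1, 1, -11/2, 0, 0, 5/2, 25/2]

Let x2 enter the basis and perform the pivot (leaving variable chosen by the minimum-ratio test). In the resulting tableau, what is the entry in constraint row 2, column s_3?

Ratio test on column x2 — row 1: (27/2)/4 = 27/8; row 2: 5/3 = 5/3; row 3: entry 0 ≤ 0. Minimum is 5/3 at row 2 (s_2 leaves); pivot element 3.
Divide row 2 by 3; eliminate column x2 from the other rows.
In the new row 2, the s_3 entry is the old entry divided by the pivot: (-1)/3 = -1/3.

-1/3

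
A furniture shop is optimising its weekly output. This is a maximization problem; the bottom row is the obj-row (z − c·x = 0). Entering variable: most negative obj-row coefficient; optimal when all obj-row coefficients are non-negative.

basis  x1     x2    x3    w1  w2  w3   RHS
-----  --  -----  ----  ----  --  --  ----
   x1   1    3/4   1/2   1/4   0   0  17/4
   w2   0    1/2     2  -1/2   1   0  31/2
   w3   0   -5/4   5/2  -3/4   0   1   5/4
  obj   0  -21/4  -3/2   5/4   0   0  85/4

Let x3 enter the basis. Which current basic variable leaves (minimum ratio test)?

w3

Column x3 entries and ratios — x1: (17/4)/(1/2) = 17/2; w2: (31/2)/2 = 31/4; w3: (5/4)/(5/2) = 1/2.
Smallest ratio is 1/2 in the row of w3, so w3 leaves.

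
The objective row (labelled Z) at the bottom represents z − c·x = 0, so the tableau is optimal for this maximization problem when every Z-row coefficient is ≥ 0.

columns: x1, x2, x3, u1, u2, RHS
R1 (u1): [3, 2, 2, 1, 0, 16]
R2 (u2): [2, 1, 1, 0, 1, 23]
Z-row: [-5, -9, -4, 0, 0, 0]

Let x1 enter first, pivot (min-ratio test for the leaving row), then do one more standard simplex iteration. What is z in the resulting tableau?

Ratio test on column x1 — row 1: 16/3 = 16/3; row 2: 23/2 = 23/2. Minimum is 16/3 at row 1 (u1 leaves); pivot element 3.
Pivot on row 1; the Z-row RHS becomes 0 − (-5)·(16/3) = 80/3.
Next entering variable (most negative Z-row entry -17/3): x2.
Ratio test on column x2 — row 1: (16/3)/(2/3) = 8; row 2: entry -1/3 ≤ 0. Minimum is 8 at row 1 (x1 leaves); pivot element 2/3.
After the second pivot the Z-row RHS is 80/3 − (-17/3)·8 = 72.

72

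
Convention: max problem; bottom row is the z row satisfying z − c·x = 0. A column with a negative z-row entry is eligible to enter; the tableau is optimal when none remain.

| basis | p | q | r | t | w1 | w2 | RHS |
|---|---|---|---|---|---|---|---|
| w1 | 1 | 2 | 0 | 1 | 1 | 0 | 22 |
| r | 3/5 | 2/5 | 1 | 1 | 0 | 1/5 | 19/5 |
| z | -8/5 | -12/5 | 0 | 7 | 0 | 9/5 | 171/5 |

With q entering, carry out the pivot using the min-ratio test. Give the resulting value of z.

Ratio test on column q — row 1: 22/2 = 11; row 2: (19/5)/(2/5) = 19/2. Minimum is 19/2 at row 2 (r leaves); pivot element 2/5.
Pivot on row 2; the z-row RHS becomes 171/5 − (-12/5)·(19/2) = 57.

57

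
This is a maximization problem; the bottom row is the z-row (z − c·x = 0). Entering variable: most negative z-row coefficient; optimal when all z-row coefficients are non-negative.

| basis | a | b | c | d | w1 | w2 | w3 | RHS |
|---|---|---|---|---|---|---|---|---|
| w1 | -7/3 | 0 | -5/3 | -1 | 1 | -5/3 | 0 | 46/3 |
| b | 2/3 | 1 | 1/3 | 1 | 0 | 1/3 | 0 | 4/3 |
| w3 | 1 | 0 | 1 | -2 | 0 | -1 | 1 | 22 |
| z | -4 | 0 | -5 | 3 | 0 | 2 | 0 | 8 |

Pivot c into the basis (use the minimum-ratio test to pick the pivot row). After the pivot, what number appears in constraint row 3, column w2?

Ratio test on column c — row 1: entry -5/3 ≤ 0; row 2: (4/3)/(1/3) = 4; row 3: 22/1 = 22. Minimum is 4 at row 2 (b leaves); pivot element 1/3.
Divide row 2 by 1/3; eliminate column c from the other rows.
Row 3 update in column w2: -1 − 1·1 = -2.

-2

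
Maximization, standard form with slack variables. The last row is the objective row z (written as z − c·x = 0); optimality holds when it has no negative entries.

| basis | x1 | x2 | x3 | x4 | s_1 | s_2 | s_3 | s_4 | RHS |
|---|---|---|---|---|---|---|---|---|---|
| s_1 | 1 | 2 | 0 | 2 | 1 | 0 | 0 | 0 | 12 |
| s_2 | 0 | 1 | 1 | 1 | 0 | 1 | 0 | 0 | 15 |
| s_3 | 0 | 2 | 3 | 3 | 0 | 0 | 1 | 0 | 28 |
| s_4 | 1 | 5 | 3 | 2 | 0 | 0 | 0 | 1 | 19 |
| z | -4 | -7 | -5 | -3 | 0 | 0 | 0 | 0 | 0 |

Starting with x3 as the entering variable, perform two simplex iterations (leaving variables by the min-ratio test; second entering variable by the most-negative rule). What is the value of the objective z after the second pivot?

Ratio test on column x3 — row 1: entry 0 ≤ 0; row 2: 15/1 = 15; row 3: 28/3 = 28/3; row 4: 19/3 = 19/3. Minimum is 19/3 at row 4 (s_4 leaves); pivot element 3.
Pivot on row 4; the z-row RHS becomes 0 − (-5)·(19/3) = 95/3.
Next entering variable (most negative z-row entry -7/3): x1.
Ratio test on column x1 — row 1: 12/1 = 12; row 2: entry -1/3 ≤ 0; row 3: entry -1 ≤ 0; row 4: (19/3)/(1/3) = 19. Minimum is 12 at row 1 (s_1 leaves); pivot element 1.
After the second pivot the z-row RHS is 95/3 − (-7/3)·12 = 179/3.

179/3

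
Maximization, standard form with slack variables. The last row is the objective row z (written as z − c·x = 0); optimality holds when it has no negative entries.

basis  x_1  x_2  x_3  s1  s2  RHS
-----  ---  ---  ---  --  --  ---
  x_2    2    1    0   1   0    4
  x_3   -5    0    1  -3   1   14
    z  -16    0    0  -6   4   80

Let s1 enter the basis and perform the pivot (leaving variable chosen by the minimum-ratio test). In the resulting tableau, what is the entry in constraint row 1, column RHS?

Ratio test on column s1 — row 1: 4/1 = 4; row 2: entry -3 ≤ 0. Minimum is 4 at row 1 (x_2 leaves); pivot element 1.
Divide row 1 by 1; eliminate column s1 from the other rows.
In the new row 1, the RHS entry is the old entry divided by the pivot: 4/1 = 4.

4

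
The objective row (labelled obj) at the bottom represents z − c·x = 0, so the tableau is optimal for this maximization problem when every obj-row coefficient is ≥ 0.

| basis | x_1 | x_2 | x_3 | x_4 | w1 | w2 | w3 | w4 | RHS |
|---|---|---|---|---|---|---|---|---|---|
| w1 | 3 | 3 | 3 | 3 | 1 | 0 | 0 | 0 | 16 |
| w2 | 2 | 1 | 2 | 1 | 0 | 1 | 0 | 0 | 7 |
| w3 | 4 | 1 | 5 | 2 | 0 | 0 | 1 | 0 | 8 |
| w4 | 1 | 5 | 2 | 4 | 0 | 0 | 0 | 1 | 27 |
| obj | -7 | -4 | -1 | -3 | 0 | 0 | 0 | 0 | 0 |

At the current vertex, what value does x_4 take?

x_4 is not in the basis, so in the current basic feasible solution x_4 = 0.

0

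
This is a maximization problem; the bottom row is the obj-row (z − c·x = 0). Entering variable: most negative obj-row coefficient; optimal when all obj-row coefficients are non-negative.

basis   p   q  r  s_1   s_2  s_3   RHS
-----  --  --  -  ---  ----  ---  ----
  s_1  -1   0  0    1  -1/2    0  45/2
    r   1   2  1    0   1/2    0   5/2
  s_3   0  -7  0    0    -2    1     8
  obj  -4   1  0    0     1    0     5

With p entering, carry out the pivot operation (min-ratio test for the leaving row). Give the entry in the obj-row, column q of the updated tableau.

Ratio test on column p — row 1: entry -1 ≤ 0; row 2: (5/2)/1 = 5/2; row 3: entry 0 ≤ 0. Minimum is 5/2 at row 2 (r leaves); pivot element 1.
Divide row 2 by 1; eliminate column p from the other rows.
obj-row update in column q: 1 − (-4)·2 = 9.

9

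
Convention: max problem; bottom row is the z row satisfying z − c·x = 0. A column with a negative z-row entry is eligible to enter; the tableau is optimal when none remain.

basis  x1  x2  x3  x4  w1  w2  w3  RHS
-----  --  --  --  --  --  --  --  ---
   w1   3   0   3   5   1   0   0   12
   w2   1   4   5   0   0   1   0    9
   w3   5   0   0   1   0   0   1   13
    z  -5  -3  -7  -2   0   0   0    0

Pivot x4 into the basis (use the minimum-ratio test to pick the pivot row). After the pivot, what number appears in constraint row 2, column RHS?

Ratio test on column x4 — row 1: 12/5 = 12/5; row 2: entry 0 ≤ 0; row 3: 13/1 = 13. Minimum is 12/5 at row 1 (w1 leaves); pivot element 5.
Divide row 1 by 5; eliminate column x4 from the other rows.
Row 2 update in column RHS: 9 − 0·(12/5) = 9.

9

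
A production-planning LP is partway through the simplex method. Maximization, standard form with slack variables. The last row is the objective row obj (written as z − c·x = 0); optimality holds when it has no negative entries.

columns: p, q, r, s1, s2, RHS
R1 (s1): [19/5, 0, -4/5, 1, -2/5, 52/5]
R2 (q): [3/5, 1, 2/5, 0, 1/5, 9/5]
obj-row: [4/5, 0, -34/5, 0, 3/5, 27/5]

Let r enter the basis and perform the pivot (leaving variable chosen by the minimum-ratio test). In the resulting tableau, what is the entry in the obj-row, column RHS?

Ratio test on column r — row 1: entry -4/5 ≤ 0; row 2: (9/5)/(2/5) = 9/2. Minimum is 9/2 at row 2 (q leaves); pivot element 2/5.
Divide row 2 by 2/5; eliminate column r from the other rows.
obj-row update in column RHS: 27/5 − (-34/5)·(9/2) = 36.

36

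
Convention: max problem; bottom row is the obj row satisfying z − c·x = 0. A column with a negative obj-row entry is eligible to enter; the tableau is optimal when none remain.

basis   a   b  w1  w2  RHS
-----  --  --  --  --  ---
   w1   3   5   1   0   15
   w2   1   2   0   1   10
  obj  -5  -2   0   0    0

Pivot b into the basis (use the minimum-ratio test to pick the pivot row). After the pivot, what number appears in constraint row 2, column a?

Ratio test on column b — row 1: 15/5 = 3; row 2: 10/2 = 5. Minimum is 3 at row 1 (w1 leaves); pivot element 5.
Divide row 1 by 5; eliminate column b from the other rows.
Row 2 update in column a: 1 − 2·(3/5) = -1/5.

-1/5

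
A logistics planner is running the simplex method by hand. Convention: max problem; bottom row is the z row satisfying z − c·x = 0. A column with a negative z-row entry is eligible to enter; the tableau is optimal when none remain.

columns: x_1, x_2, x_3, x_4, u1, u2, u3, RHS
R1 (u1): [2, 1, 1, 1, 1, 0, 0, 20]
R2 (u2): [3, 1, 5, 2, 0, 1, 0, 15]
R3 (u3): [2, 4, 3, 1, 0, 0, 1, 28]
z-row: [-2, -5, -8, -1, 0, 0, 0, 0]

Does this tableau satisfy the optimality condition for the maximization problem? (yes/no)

no

The z-row has a negative entry -8 in column x_3, so it is not optimal.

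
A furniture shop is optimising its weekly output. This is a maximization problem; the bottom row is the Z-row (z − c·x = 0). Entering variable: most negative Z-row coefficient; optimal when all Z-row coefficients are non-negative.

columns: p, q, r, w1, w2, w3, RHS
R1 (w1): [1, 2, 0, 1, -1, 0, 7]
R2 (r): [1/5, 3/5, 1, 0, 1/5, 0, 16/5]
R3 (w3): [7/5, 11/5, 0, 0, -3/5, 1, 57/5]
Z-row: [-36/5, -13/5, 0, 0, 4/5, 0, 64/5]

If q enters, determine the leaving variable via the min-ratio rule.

Column q entries and ratios — w1: 7/2 = 7/2; r: (16/5)/(3/5) = 16/3; w3: (57/5)/(11/5) = 57/11.
Smallest ratio is 7/2 in the row of w1, so w1 leaves.

w1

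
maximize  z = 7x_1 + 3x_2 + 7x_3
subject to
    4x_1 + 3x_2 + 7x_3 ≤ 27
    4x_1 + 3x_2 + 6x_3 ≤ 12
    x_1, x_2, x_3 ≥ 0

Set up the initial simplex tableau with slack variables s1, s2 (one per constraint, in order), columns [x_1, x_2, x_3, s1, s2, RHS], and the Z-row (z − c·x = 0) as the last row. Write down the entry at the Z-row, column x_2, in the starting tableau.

-3

The Z-row carries the negated objective coefficients: the x_2 entry is -3.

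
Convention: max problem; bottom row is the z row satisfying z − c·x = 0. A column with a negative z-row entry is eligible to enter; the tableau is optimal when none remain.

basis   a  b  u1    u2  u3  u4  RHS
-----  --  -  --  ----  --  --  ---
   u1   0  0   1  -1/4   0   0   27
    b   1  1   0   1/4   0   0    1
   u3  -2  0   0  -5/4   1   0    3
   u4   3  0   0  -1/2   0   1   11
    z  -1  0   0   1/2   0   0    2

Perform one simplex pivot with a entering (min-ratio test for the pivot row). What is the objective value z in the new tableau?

3

Ratio test on column a — row 1: entry 0 ≤ 0; row 2: 1/1 = 1; row 3: entry -2 ≤ 0; row 4: 11/3 = 11/3. Minimum is 1 at row 2 (b leaves); pivot element 1.
Pivot on row 2; the z-row RHS becomes 2 − (-1)·1 = 3.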